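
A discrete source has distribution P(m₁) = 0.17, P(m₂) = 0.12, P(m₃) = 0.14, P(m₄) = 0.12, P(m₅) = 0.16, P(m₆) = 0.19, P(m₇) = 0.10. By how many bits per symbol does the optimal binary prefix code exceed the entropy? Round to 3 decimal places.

Entropy H = −Σ p log₂ p ≈ 2.7763 bits.
Huffman merges: 1/10+3/25→11/50; 3/25+7/50→13/50; 4/25+17/100→33/100; 19/100+11/50→41/100; 13/50+33/100→59/100; 41/100+59/100→1. L = 281/100 ≈ 2.8100.
L − H = 2.8100 − 2.7763 = 0.034 bits.

0.034 bits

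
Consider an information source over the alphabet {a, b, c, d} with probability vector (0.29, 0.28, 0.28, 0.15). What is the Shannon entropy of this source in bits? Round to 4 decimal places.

H = −Σ pᵢ log₂ pᵢ.
−0.29·log₂(0.29) = 0.5179
−0.28·log₂(0.28) = 0.5142
−0.28·log₂(0.28) = 0.5142
−0.15·log₂(0.15) = 0.4105
Sum ≈ 1.9569 → 1.9569 bits.

1.9569 bits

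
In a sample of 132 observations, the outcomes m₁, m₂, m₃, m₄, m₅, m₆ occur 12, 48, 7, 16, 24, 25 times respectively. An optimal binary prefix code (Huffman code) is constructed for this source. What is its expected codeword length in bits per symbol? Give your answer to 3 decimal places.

Probabilities are the counts divided by 132.
Repeatedly combine the two least-probable nodes; the expected code length is the sum of the merged weights.
merge 7/132 + 1/11 → 19/132
merge 4/33 + 19/132 → 35/132
merge 2/11 + 25/132 → 49/132
merge 35/132 + 4/11 → 83/132
merge 49/132 + 83/132 → 1
L = 19/132 + 35/132 + 49/132 + 83/132 + 1 = 53/22 ≈ 2.409 bits/symbol.

2.409 bits/symbol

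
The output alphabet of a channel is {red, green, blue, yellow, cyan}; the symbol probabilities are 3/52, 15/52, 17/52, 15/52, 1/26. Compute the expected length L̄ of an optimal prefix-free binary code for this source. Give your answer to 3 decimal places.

Repeatedly combine the two least-probable nodes; the expected code length is the sum of the merged weights.
merge 1/26 + 3/52 → 5/52
merge 5/52 + 15/52 → 5/13
merge 15/52 + 17/52 → 8/13
merge 5/13 + 8/13 → 1
L = 5/52 + 5/13 + 8/13 + 1 = 109/52 ≈ 2.096 bits/symbol.

2.096 bits/symbol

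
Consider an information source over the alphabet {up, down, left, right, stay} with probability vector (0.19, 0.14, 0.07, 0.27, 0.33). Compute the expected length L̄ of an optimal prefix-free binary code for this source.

Repeatedly combine the two least-probable nodes; the expected code length is the sum of the merged weights.
merge 7/100 + 7/50 → 21/100
merge 19/100 + 21/100 → 2/5
merge 27/100 + 33/100 → 3/5
merge 2/5 + 3/5 → 1
L = 21/100 + 2/5 + 3/5 + 1 = 221/100 = 2.21 bits/symbol.

2.21 bits/symbol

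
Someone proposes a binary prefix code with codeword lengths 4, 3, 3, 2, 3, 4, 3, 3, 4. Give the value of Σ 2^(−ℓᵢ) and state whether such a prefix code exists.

With common denominator 2^4 = 16: Σ 2^(−ℓᵢ) = 1/16 + 2/16 + 2/16 + 4/16 + 2/16 + 1/16 + 2/16 + 2/16 + 1/16 = 17/16 = 1.0625.
Kraft's inequality requires Σ ≤ 1; here Σ = 1.0625 > 1, so no such prefix code exists.

1.0625; no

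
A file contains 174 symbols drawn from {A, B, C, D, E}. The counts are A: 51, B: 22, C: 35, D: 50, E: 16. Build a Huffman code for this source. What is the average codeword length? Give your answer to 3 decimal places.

Probabilities are the counts divided by 174.
Repeatedly combine the two least-probable nodes; the expected code length is the sum of the merged weights.
merge 8/87 + 11/87 → 19/87
merge 35/174 + 19/87 → 73/174
merge 25/87 + 17/58 → 101/174
merge 73/174 + 101/174 → 1
L = 19/87 + 73/174 + 101/174 + 1 = 193/87 ≈ 2.218 bits/symbol.

2.218 bits/symbol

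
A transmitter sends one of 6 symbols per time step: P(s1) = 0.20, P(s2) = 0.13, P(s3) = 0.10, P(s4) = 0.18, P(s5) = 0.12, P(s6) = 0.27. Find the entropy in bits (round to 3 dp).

H = −Σ pᵢ log₂ pᵢ.
−0.20·log₂(0.20) = 0.4644
−0.13·log₂(0.13) = 0.3826
−0.10·log₂(0.10) = 0.3322
−0.18·log₂(0.18) = 0.4453
−0.12·log₂(0.12) = 0.3671
−0.27·log₂(0.27) = 0.5100
Sum ≈ 2.5016 → 2.502 bits.

2.502 bits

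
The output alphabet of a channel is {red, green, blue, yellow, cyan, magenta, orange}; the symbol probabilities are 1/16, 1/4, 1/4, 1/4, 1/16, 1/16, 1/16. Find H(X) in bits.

2.5 bits

Each probability is a power of 1/2, so log₂(1/p) is an integer.
H = Σ p·log₂(1/p) = 1/16·4 + 1/4·2 + 1/4·2 + 1/4·2 + 1/16·4 + 1/16·4 + 1/16·4 = 2.5 bits.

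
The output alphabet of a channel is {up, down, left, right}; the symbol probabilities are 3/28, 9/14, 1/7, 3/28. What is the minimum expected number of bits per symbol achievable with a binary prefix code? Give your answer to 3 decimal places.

Repeatedly combine the two least-probable nodes; the expected code length is the sum of the merged weights.
merge 3/28 + 3/28 → 3/14
merge 1/7 + 3/14 → 5/14
merge 5/14 + 9/14 → 1
L = 3/14 + 5/14 + 1 = 11/7 ≈ 1.571 bits/symbol.

1.571 bits/symbol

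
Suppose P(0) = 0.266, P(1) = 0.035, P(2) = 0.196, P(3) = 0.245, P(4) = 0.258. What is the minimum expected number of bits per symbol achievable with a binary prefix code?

2.231 bits/symbol

Repeatedly combine the two least-probable nodes; the expected code length is the sum of the merged weights.
merge 7/200 + 49/250 → 231/1000
merge 231/1000 + 49/200 → 119/250
merge 129/500 + 133/500 → 131/250
merge 119/250 + 131/250 → 1
L = 231/1000 + 119/250 + 131/250 + 1 = 2231/1000 = 2.231 bits/symbol.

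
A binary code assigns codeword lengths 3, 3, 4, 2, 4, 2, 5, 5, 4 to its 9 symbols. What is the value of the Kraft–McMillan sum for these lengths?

1

With common denominator 2^5 = 32: Σ 2^(−ℓᵢ) = 4/32 + 4/32 + 2/32 + 8/32 + 2/32 + 8/32 + 1/32 + 1/32 + 2/32 = 32/32 = 1.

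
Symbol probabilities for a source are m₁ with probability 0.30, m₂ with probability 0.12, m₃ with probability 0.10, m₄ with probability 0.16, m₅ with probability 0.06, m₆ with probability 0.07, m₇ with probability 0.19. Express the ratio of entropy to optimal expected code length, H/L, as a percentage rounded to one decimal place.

Entropy H = −Σ p log₂ p ≈ 2.6107 bits.
Huffman merges: 3/50+7/100→13/100; 1/10+3/25→11/50; 13/100+4/25→29/100; 19/100+11/50→41/100; 29/100+3/10→59/100; 41/100+59/100→1. L = 66/25 ≈ 2.6400.
Efficiency = H/L = 2.6107/2.6400 = 98.9%.

98.9%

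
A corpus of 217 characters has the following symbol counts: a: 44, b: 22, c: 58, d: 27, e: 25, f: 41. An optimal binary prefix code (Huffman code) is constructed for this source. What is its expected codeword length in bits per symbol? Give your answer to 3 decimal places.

Probabilities are the counts divided by 217.
Repeatedly combine the two least-probable nodes; the expected code length is the sum of the merged weights.
merge 22/217 + 25/217 → 47/217
merge 27/217 + 41/217 → 68/217
merge 44/217 + 47/217 → 13/31
merge 58/217 + 68/217 → 18/31
merge 13/31 + 18/31 → 1
L = 47/217 + 68/217 + 13/31 + 18/31 + 1 = 549/217 ≈ 2.530 bits/symbol.

2.530 bits/symbol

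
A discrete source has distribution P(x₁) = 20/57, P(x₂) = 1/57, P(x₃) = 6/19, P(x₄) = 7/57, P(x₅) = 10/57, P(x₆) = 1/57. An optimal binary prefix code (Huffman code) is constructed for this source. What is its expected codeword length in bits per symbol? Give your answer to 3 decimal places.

2.175 bits/symbol

Repeatedly combine the two least-probable nodes; the expected code length is the sum of the merged weights.
merge 1/57 + 1/57 → 2/57
merge 2/57 + 7/57 → 3/19
merge 3/19 + 10/57 → 1/3
merge 6/19 + 1/3 → 37/57
merge 20/57 + 37/57 → 1
L = 2/57 + 3/19 + 1/3 + 37/57 + 1 = 124/57 ≈ 2.175 bits/symbol.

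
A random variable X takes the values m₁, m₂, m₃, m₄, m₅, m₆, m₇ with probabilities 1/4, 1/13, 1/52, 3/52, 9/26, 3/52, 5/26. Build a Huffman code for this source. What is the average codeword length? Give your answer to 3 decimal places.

2.423 bits/symbol

Repeatedly combine the two least-probable nodes; the expected code length is the sum of the merged weights.
merge 1/52 + 3/52 → 1/13
merge 3/52 + 1/13 → 7/52
merge 1/13 + 7/52 → 11/52
merge 5/26 + 11/52 → 21/52
merge 1/4 + 9/26 → 31/52
merge 21/52 + 31/52 → 1
L = 1/13 + 7/52 + 11/52 + 21/52 + 31/52 + 1 = 63/26 ≈ 2.423 bits/symbol.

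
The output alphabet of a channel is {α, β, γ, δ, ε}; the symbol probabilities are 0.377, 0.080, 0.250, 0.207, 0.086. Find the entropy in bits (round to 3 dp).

H = −Σ pᵢ log₂ pᵢ.
−0.377·log₂(0.377) = 0.5306
−0.080·log₂(0.080) = 0.2915
−0.250·log₂(0.250) = 0.5000
−0.207·log₂(0.207) = 0.4704
−0.086·log₂(0.086) = 0.3044
Sum ≈ 2.0968 → 2.097 bits.

2.097 bits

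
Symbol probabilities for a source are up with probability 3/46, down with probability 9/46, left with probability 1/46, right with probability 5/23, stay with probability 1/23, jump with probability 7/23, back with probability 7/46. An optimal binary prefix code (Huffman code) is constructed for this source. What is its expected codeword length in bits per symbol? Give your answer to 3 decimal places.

2.478 bits/symbol

Repeatedly combine the two least-probable nodes; the expected code length is the sum of the merged weights.
merge 1/46 + 1/23 → 3/46
merge 3/46 + 3/46 → 3/23
merge 3/23 + 7/46 → 13/46
merge 9/46 + 5/23 → 19/46
merge 13/46 + 7/23 → 27/46
merge 19/46 + 27/46 → 1
L = 3/46 + 3/23 + 13/46 + 19/46 + 27/46 + 1 = 57/23 ≈ 2.478 bits/symbol.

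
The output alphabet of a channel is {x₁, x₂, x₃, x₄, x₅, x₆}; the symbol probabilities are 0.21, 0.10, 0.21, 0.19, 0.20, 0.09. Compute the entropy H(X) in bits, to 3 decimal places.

2.510 bits

H = −Σ pᵢ log₂ pᵢ.
−0.21·log₂(0.21) = 0.4728
−0.10·log₂(0.10) = 0.3322
−0.21·log₂(0.21) = 0.4728
−0.19·log₂(0.19) = 0.4552
−0.20·log₂(0.20) = 0.4644
−0.09·log₂(0.09) = 0.3127
Sum ≈ 2.5101 → 2.510 bits.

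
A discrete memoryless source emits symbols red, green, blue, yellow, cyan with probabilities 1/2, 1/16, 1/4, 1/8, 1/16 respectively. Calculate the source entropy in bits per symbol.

Each probability is a power of 1/2, so log₂(1/p) is an integer.
H = Σ p·log₂(1/p) = 1/2·1 + 1/16·4 + 1/4·2 + 1/8·3 + 1/16·4 = 1.875 bits.

1.875 bits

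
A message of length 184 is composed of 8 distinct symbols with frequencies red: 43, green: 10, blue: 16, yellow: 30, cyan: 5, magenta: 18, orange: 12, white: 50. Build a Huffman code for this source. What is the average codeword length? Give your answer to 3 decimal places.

2.723 bits/symbol

Probabilities are the counts divided by 184.
Repeatedly combine the two least-probable nodes; the expected code length is the sum of the merged weights.
merge 5/184 + 5/92 → 15/184
merge 3/46 + 15/184 → 27/184
merge 2/23 + 9/92 → 17/92
merge 27/184 + 15/92 → 57/184
merge 17/92 + 43/184 → 77/184
merge 25/92 + 57/184 → 107/184
merge 77/184 + 107/184 → 1
L = 15/184 + 27/184 + 17/92 + 57/184 + 77/184 + 107/184 + 1 = 501/184 ≈ 2.723 bits/symbol.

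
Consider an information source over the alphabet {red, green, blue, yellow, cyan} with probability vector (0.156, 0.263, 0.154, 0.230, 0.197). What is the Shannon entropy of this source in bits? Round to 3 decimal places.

2.290 bits

H = −Σ pᵢ log₂ pᵢ.
−0.156·log₂(0.156) = 0.4181
−0.263·log₂(0.263) = 0.5068
−0.154·log₂(0.154) = 0.4156
−0.230·log₂(0.230) = 0.4877
−0.197·log₂(0.197) = 0.4617
Sum ≈ 2.2899 → 2.290 bits.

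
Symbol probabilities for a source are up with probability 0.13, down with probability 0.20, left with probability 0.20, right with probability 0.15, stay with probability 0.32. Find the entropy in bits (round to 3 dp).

H = −Σ pᵢ log₂ pᵢ.
−0.13·log₂(0.13) = 0.3826
−0.20·log₂(0.20) = 0.4644
−0.20·log₂(0.20) = 0.4644
−0.15·log₂(0.15) = 0.4105
−0.32·log₂(0.32) = 0.5260
Sum ≈ 2.2480 → 2.248 bits.

2.248 bits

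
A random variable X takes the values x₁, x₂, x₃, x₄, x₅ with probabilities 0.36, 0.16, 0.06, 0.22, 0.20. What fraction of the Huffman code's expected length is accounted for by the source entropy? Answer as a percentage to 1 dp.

Entropy H = −Σ p log₂ p ≈ 2.1421 bits.
Huffman merges: 3/50+4/25→11/50; 1/5+11/50→21/50; 11/50+9/25→29/50; 21/50+29/50→1. L = 111/50 ≈ 2.2200.
Efficiency = H/L = 2.1421/2.2200 = 96.5%.

96.5%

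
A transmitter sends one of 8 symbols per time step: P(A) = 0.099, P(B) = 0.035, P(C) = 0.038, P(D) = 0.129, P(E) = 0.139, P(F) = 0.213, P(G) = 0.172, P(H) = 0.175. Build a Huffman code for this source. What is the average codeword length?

Repeatedly combine the two least-probable nodes; the expected code length is the sum of the merged weights.
merge 7/200 + 19/500 → 73/1000
merge 73/1000 + 99/1000 → 43/250
merge 129/1000 + 139/1000 → 67/250
merge 43/250 + 43/250 → 43/125
merge 7/40 + 213/1000 → 97/250
merge 67/250 + 43/125 → 153/250
merge 97/250 + 153/250 → 1
L = 73/1000 + 43/250 + 67/250 + 43/125 + 97/250 + 153/250 + 1 = 2857/1000 = 2.857 bits/symbol.

2.857 bits/symbol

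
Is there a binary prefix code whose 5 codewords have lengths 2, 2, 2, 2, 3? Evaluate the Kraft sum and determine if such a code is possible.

1.125; no

With common denominator 2^3 = 8: Σ 2^(−ℓᵢ) = 2/8 + 2/8 + 2/8 + 2/8 + 1/8 = 9/8 = 1.125.
Kraft's inequality requires Σ ≤ 1; here Σ = 1.125 > 1, so no such prefix code exists.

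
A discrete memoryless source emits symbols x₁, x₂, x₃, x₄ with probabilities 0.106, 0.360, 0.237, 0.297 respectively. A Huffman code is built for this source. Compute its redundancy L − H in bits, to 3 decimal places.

Entropy H = −Σ p log₂ p ≈ 1.8863 bits.
Huffman merges: 53/500+237/1000→343/1000; 297/1000+343/1000→16/25; 9/25+16/25→1. L = 1983/1000 ≈ 1.9830.
L − H = 1.9830 − 1.8863 = 0.097 bits.

0.097 bits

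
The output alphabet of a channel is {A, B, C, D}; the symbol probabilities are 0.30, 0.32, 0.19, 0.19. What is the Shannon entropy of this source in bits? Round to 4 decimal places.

1.9576 bits

H = −Σ pᵢ log₂ pᵢ.
−0.30·log₂(0.30) = 0.5211
−0.32·log₂(0.32) = 0.5260
−0.19·log₂(0.19) = 0.4552
−0.19·log₂(0.19) = 0.4552
Sum ≈ 1.9576 → 1.9576 bits.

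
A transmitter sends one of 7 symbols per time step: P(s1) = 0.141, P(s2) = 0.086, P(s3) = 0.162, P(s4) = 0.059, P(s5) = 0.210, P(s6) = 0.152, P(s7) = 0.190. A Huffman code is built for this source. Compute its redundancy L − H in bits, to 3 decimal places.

Entropy H = −Σ p log₂ p ≈ 2.7104 bits.
Huffman merges: 59/1000+43/500→29/200; 141/1000+29/200→143/500; 19/125+81/500→157/500; 19/100+21/100→2/5; 143/500+157/500→3/5; 2/5+3/5→1. L = 549/200 ≈ 2.7450.
L − H = 2.7450 − 2.7104 = 0.035 bits.

0.035 bits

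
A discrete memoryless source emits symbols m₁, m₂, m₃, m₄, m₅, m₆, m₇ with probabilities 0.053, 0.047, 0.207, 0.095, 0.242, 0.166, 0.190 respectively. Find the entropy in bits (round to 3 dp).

H = −Σ pᵢ log₂ pᵢ.
−0.053·log₂(0.053) = 0.2246
−0.047·log₂(0.047) = 0.2073
−0.207·log₂(0.207) = 0.4704
−0.095·log₂(0.095) = 0.3226
−0.242·log₂(0.242) = 0.4954
−0.166·log₂(0.166) = 0.4301
−0.190·log₂(0.190) = 0.4552
Sum ≈ 2.6056 → 2.606 bits.

2.606 bits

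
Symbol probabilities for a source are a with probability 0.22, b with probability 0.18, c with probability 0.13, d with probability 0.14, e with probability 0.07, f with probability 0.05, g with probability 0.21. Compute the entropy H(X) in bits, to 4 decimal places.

H = −Σ pᵢ log₂ pᵢ.
−0.22·log₂(0.22) = 0.4806
−0.18·log₂(0.18) = 0.4453
−0.13·log₂(0.13) = 0.3826
−0.14·log₂(0.14) = 0.3971
−0.07·log₂(0.07) = 0.2686
−0.05·log₂(0.05) = 0.2161
−0.21·log₂(0.21) = 0.4728
Sum ≈ 2.6631 → 2.6631 bits.

2.6631 bits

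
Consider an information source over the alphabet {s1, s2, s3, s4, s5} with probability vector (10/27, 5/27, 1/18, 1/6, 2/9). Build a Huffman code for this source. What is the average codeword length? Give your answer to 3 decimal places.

Repeatedly combine the two least-probable nodes; the expected code length is the sum of the merged weights.
merge 1/18 + 1/6 → 2/9
merge 5/27 + 2/9 → 11/27
merge 2/9 + 10/27 → 16/27
merge 11/27 + 16/27 → 1
L = 2/9 + 11/27 + 16/27 + 1 = 20/9 ≈ 2.222 bits/symbol.

2.222 bits/symbol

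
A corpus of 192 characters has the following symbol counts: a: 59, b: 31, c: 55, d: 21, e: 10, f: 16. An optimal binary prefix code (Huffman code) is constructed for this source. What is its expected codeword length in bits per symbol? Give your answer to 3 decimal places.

Probabilities are the counts divided by 192.
Repeatedly combine the two least-probable nodes; the expected code length is the sum of the merged weights.
merge 5/96 + 1/12 → 13/96
merge 7/64 + 13/96 → 47/192
merge 31/192 + 47/192 → 13/32
merge 55/192 + 59/192 → 19/32
merge 13/32 + 19/32 → 1
L = 13/96 + 47/192 + 13/32 + 19/32 + 1 = 457/192 ≈ 2.380 bits/symbol.

2.380 bits/symbol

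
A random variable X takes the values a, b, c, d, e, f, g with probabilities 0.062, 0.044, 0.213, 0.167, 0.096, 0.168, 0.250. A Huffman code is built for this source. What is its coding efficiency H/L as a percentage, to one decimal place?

Entropy H = −Σ p log₂ p ≈ 2.6103 bits.
Huffman merges: 11/250+31/500→53/500; 12/125+53/500→101/500; 167/1000+21/125→67/200; 101/500+213/1000→83/200; 1/4+67/200→117/200; 83/200+117/200→1. L = 2643/1000 ≈ 2.6430.
Efficiency = H/L = 2.6103/2.6430 = 98.8%.

98.8%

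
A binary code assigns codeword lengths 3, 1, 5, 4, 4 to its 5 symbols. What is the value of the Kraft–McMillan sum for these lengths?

0.78125

With common denominator 2^5 = 32: Σ 2^(−ℓᵢ) = 4/32 + 16/32 + 1/32 + 2/32 + 2/32 = 25/32 = 0.78125.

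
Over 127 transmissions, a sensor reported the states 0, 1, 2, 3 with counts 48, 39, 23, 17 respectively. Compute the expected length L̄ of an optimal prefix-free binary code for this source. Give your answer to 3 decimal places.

Probabilities are the counts divided by 127.
Repeatedly combine the two least-probable nodes; the expected code length is the sum of the merged weights.
merge 17/127 + 23/127 → 40/127
merge 39/127 + 40/127 → 79/127
merge 48/127 + 79/127 → 1
L = 40/127 + 79/127 + 1 = 246/127 ≈ 1.937 bits/symbol.

1.937 bits/symbol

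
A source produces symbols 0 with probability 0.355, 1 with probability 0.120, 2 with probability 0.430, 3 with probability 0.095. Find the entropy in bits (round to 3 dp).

1.744 bits

H = −Σ pᵢ log₂ pᵢ.
−0.355·log₂(0.355) = 0.5304
−0.120·log₂(0.120) = 0.3671
−0.430·log₂(0.430) = 0.5236
−0.095·log₂(0.095) = 0.3226
Sum ≈ 1.7437 → 1.744 bits.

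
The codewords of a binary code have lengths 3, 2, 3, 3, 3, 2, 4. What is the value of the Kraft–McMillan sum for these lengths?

1.0625

With common denominator 2^4 = 16: Σ 2^(−ℓᵢ) = 2/16 + 4/16 + 2/16 + 2/16 + 2/16 + 4/16 + 1/16 = 17/16 = 1.0625.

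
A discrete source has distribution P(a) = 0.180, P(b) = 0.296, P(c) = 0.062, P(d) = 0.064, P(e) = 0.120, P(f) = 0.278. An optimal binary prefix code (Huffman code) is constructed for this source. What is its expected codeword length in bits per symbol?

Repeatedly combine the two least-probable nodes; the expected code length is the sum of the merged weights.
merge 31/500 + 8/125 → 63/500
merge 3/25 + 63/500 → 123/500
merge 9/50 + 123/500 → 213/500
merge 139/500 + 37/125 → 287/500
merge 213/500 + 287/500 → 1
L = 63/500 + 123/500 + 213/500 + 287/500 + 1 = 593/250 = 2.372 bits/symbol.

2.372 bits/symbol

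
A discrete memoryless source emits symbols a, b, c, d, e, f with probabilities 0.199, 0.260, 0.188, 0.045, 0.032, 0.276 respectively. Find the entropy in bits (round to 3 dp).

H = −Σ pᵢ log₂ pᵢ.
−0.199·log₂(0.199) = 0.4635
−0.260·log₂(0.260) = 0.5053
−0.188·log₂(0.188) = 0.4533
−0.045·log₂(0.045) = 0.2013
−0.032·log₂(0.032) = 0.1589
−0.276·log₂(0.276) = 0.5126
Sum ≈ 2.2949 → 2.295 bits.

2.295 bits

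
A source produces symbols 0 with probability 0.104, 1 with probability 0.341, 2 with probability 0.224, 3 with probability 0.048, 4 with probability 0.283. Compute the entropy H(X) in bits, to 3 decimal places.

2.078 bits

H = −Σ pᵢ log₂ pᵢ.
−0.104·log₂(0.104) = 0.3396
−0.341·log₂(0.341) = 0.5293
−0.224·log₂(0.224) = 0.4835
−0.048·log₂(0.048) = 0.2103
−0.283·log₂(0.283) = 0.5154
Sum ≈ 2.0780 → 2.078 bits.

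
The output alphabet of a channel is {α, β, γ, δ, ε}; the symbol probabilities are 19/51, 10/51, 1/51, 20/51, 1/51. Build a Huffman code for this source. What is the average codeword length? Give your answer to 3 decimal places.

Repeatedly combine the two least-probable nodes; the expected code length is the sum of the merged weights.
merge 1/51 + 1/51 → 2/51
merge 2/51 + 10/51 → 4/17
merge 4/17 + 19/51 → 31/51
merge 20/51 + 31/51 → 1
L = 2/51 + 4/17 + 31/51 + 1 = 32/17 ≈ 1.882 bits/symbol.

1.882 bits/symbol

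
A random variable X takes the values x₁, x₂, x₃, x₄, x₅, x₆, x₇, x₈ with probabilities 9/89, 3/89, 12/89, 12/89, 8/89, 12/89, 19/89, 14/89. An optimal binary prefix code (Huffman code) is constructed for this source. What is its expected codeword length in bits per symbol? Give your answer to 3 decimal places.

2.910 bits/symbol

Repeatedly combine the two least-probable nodes; the expected code length is the sum of the merged weights.
merge 3/89 + 8/89 → 11/89
merge 9/89 + 11/89 → 20/89
merge 12/89 + 12/89 → 24/89
merge 12/89 + 14/89 → 26/89
merge 19/89 + 20/89 → 39/89
merge 24/89 + 26/89 → 50/89
merge 39/89 + 50/89 → 1
L = 11/89 + 20/89 + 24/89 + 26/89 + 39/89 + 50/89 + 1 = 259/89 ≈ 2.910 bits/symbol.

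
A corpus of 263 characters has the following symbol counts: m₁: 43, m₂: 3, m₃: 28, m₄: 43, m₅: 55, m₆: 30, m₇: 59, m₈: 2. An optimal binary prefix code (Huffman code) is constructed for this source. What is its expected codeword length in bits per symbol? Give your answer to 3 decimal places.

2.711 bits/symbol

Probabilities are the counts divided by 263.
Repeatedly combine the two least-probable nodes; the expected code length is the sum of the merged weights.
merge 2/263 + 3/263 → 5/263
merge 5/263 + 28/263 → 33/263
merge 30/263 + 33/263 → 63/263
merge 43/263 + 43/263 → 86/263
merge 55/263 + 59/263 → 114/263
merge 63/263 + 86/263 → 149/263
merge 114/263 + 149/263 → 1
L = 5/263 + 33/263 + 63/263 + 86/263 + 114/263 + 149/263 + 1 = 713/263 ≈ 2.711 bits/symbol.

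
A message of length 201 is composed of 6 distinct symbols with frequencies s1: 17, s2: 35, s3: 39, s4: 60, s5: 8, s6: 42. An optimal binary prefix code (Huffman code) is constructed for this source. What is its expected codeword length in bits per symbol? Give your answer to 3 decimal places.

Probabilities are the counts divided by 201.
Repeatedly combine the two least-probable nodes; the expected code length is the sum of the merged weights.
merge 8/201 + 17/201 → 25/201
merge 25/201 + 35/201 → 20/67
merge 13/67 + 14/67 → 27/67
merge 20/67 + 20/67 → 40/67
merge 27/67 + 40/67 → 1
L = 25/201 + 20/67 + 27/67 + 40/67 + 1 = 487/201 ≈ 2.423 bits/symbol.

2.423 bits/symbol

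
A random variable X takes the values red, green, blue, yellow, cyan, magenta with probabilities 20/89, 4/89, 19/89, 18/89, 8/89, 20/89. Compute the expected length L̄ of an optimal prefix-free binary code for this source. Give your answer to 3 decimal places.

2.472 bits/symbol

Repeatedly combine the two least-probable nodes; the expected code length is the sum of the merged weights.
merge 4/89 + 8/89 → 12/89
merge 12/89 + 18/89 → 30/89
merge 19/89 + 20/89 → 39/89
merge 20/89 + 30/89 → 50/89
merge 39/89 + 50/89 → 1
L = 12/89 + 30/89 + 39/89 + 50/89 + 1 = 220/89 ≈ 2.472 bits/symbol.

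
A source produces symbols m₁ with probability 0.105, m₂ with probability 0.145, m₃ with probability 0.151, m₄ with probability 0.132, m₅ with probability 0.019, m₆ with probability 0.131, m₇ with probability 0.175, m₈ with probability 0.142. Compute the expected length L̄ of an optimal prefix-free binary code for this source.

2.949 bits/symbol

Repeatedly combine the two least-probable nodes; the expected code length is the sum of the merged weights.
merge 19/1000 + 21/200 → 31/250
merge 31/250 + 131/1000 → 51/200
merge 33/250 + 71/500 → 137/500
merge 29/200 + 151/1000 → 37/125
merge 7/40 + 51/200 → 43/100
merge 137/500 + 37/125 → 57/100
merge 43/100 + 57/100 → 1
L = 31/250 + 51/200 + 137/500 + 37/125 + 43/100 + 57/100 + 1 = 2949/1000 = 2.949 bits/symbol.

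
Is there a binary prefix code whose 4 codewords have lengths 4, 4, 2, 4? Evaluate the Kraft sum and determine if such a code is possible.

With common denominator 2^4 = 16: Σ 2^(−ℓᵢ) = 1/16 + 1/16 + 4/16 + 1/16 = 7/16 = 0.4375.
Kraft's inequality requires Σ ≤ 1; here Σ = 0.4375 ≤ 1, so such a prefix code exists.

0.4375; yes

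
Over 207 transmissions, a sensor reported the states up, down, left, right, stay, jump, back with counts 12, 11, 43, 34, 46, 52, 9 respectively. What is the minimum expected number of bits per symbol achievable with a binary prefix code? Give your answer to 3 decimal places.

Probabilities are the counts divided by 207.
Repeatedly combine the two least-probable nodes; the expected code length is the sum of the merged weights.
merge 1/23 + 11/207 → 20/207
merge 4/69 + 20/207 → 32/207
merge 32/207 + 34/207 → 22/69
merge 43/207 + 2/9 → 89/207
merge 52/207 + 22/69 → 118/207
merge 89/207 + 118/207 → 1
L = 20/207 + 32/207 + 22/69 + 89/207 + 118/207 + 1 = 532/207 ≈ 2.570 bits/symbol.

2.570 bits/symbol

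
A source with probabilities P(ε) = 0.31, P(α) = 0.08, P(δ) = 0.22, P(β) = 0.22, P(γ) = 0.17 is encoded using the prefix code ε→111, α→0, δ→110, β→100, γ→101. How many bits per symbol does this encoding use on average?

L̄ = Σ pᵢ·ℓᵢ = 0.31·3 + 0.08·1 + 0.22·3 + 0.22·3 + 0.17·3 = 2.84 bits/symbol.

2.84 bits/symbol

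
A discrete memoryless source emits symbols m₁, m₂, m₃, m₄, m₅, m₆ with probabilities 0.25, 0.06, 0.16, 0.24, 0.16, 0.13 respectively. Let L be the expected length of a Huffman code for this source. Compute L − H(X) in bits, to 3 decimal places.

Entropy H = −Σ p log₂ p ≈ 2.4663 bits.
Huffman merges: 3/50+13/100→19/100; 4/25+4/25→8/25; 19/100+6/25→43/100; 1/4+8/25→57/100; 43/100+57/100→1. L = 251/100 ≈ 2.5100.
L − H = 2.5100 − 2.4663 = 0.044 bits.

0.044 bits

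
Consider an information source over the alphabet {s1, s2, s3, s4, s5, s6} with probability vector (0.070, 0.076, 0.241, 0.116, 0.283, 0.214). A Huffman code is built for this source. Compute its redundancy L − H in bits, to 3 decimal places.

Entropy H = −Σ p log₂ p ≈ 2.3977 bits.
Huffman merges: 7/100+19/250→73/500; 29/250+73/500→131/500; 107/500+241/1000→91/200; 131/500+283/1000→109/200; 91/200+109/200→1. L = 301/125 ≈ 2.4080.
L − H = 2.4080 − 2.3977 = 0.010 bits.

0.010 bits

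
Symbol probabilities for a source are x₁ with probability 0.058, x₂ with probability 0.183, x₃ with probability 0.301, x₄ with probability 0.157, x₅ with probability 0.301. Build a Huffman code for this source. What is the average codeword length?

2.215 bits/symbol

Repeatedly combine the two least-probable nodes; the expected code length is the sum of the merged weights.
merge 29/500 + 157/1000 → 43/200
merge 183/1000 + 43/200 → 199/500
merge 301/1000 + 301/1000 → 301/500
merge 199/500 + 301/500 → 1
L = 43/200 + 199/500 + 301/500 + 1 = 443/200 = 2.215 bits/symbol.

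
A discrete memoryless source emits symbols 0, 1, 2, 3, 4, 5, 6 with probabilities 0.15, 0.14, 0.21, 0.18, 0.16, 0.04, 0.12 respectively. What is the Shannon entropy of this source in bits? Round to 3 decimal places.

2.702 bits

H = −Σ pᵢ log₂ pᵢ.
−0.15·log₂(0.15) = 0.4105
−0.14·log₂(0.14) = 0.3971
−0.21·log₂(0.21) = 0.4728
−0.18·log₂(0.18) = 0.4453
−0.16·log₂(0.16) = 0.4230
−0.04·log₂(0.04) = 0.1858
−0.12·log₂(0.12) = 0.3671
Sum ≈ 2.7016 → 2.702 bits.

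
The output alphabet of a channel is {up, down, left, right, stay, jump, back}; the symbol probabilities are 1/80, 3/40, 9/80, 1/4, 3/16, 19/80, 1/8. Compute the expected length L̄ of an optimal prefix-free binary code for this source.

Repeatedly combine the two least-probable nodes; the expected code length is the sum of the merged weights.
merge 1/80 + 3/40 → 7/80
merge 7/80 + 9/80 → 1/5
merge 1/8 + 3/16 → 5/16
merge 1/5 + 19/80 → 7/16
merge 1/4 + 5/16 → 9/16
merge 7/16 + 9/16 → 1
L = 7/80 + 1/5 + 5/16 + 7/16 + 9/16 + 1 = 13/5 = 2.6 bits/symbol.

2.6 bits/symbol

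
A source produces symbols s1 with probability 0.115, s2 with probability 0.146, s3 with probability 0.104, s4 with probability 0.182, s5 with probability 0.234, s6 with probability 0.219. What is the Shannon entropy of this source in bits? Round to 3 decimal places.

2.521 bits

H = −Σ pᵢ log₂ pᵢ.
−0.115·log₂(0.115) = 0.3588
−0.146·log₂(0.146) = 0.4053
−0.104·log₂(0.104) = 0.3396
−0.182·log₂(0.182) = 0.4474
−0.234·log₂(0.234) = 0.4903
−0.219·log₂(0.219) = 0.4798
Sum ≈ 2.5212 → 2.521 bits.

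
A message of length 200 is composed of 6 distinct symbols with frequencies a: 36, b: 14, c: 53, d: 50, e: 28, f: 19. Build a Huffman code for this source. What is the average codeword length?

2.47 bits/symbol

Probabilities are the counts divided by 200.
Repeatedly combine the two least-probable nodes; the expected code length is the sum of the merged weights.
merge 7/100 + 19/200 → 33/200
merge 7/50 + 33/200 → 61/200
merge 9/50 + 1/4 → 43/100
merge 53/200 + 61/200 → 57/100
merge 43/100 + 57/100 → 1
L = 33/200 + 61/200 + 43/100 + 57/100 + 1 = 247/100 = 2.47 bits/symbol.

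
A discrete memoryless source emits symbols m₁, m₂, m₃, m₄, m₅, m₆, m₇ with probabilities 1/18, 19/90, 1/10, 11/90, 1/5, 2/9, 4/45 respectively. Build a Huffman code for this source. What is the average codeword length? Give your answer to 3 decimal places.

Repeatedly combine the two least-probable nodes; the expected code length is the sum of the merged weights.
merge 1/18 + 4/45 → 13/90
merge 1/10 + 11/90 → 2/9
merge 13/90 + 1/5 → 31/90
merge 19/90 + 2/9 → 13/30
merge 2/9 + 31/90 → 17/30
merge 13/30 + 17/30 → 1
L = 13/90 + 2/9 + 31/90 + 13/30 + 17/30 + 1 = 122/45 ≈ 2.711 bits/symbol.

2.711 bits/symbol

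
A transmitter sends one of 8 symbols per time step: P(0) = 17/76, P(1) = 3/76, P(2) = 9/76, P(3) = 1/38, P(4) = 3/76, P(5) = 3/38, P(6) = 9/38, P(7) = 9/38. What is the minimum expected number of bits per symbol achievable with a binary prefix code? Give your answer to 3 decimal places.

2.658 bits/symbol

Repeatedly combine the two least-probable nodes; the expected code length is the sum of the merged weights.
merge 1/38 + 3/76 → 5/76
merge 3/76 + 5/76 → 2/19
merge 3/38 + 2/19 → 7/38
merge 9/76 + 7/38 → 23/76
merge 17/76 + 9/38 → 35/76
merge 9/38 + 23/76 → 41/76
merge 35/76 + 41/76 → 1
L = 5/76 + 2/19 + 7/38 + 23/76 + 35/76 + 41/76 + 1 = 101/38 ≈ 2.658 bits/symbol.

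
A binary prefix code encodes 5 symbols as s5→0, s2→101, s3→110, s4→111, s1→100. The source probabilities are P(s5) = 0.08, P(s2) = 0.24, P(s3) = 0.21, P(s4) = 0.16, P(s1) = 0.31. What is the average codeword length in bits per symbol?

2.84 bits/symbol

L̄ = Σ pᵢ·ℓᵢ = 0.08·1 + 0.24·3 + 0.21·3 + 0.16·3 + 0.31·3 = 2.84 bits/symbol.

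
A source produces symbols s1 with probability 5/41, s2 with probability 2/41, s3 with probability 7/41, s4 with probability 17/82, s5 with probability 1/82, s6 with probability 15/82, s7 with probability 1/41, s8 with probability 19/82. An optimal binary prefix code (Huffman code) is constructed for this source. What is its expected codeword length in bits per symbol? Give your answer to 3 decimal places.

Repeatedly combine the two least-probable nodes; the expected code length is the sum of the merged weights.
merge 1/82 + 1/41 → 3/82
merge 3/82 + 2/41 → 7/82
merge 7/82 + 5/41 → 17/82
merge 7/41 + 15/82 → 29/82
merge 17/82 + 17/82 → 17/41
merge 19/82 + 29/82 → 24/41
merge 17/41 + 24/41 → 1
L = 3/82 + 7/82 + 17/82 + 29/82 + 17/41 + 24/41 + 1 = 110/41 ≈ 2.683 bits/symbol.

2.683 bits/symbol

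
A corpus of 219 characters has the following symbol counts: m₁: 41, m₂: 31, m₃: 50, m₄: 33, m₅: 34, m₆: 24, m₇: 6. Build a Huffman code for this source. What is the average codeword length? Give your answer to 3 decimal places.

Probabilities are the counts divided by 219.
Repeatedly combine the two least-probable nodes; the expected code length is the sum of the merged weights.
merge 2/73 + 8/73 → 10/73
merge 10/73 + 31/219 → 61/219
merge 11/73 + 34/219 → 67/219
merge 41/219 + 50/219 → 91/219
merge 61/219 + 67/219 → 128/219
merge 91/219 + 128/219 → 1
L = 10/73 + 61/219 + 67/219 + 91/219 + 128/219 + 1 = 596/219 ≈ 2.721 bits/symbol.

2.721 bits/symbol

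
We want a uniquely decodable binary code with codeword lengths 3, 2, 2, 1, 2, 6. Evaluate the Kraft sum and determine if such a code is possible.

With common denominator 2^6 = 64: Σ 2^(−ℓᵢ) = 8/64 + 16/64 + 16/64 + 32/64 + 16/64 + 1/64 = 89/64 = 1.390625.
Kraft's inequality requires Σ ≤ 1; here Σ = 1.390625 > 1, so no such prefix code exists.

1.390625; no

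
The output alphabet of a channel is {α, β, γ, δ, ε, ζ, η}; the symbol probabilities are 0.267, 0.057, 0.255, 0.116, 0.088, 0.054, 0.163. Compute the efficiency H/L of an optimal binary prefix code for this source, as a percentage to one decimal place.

99.3%

Entropy H = −Σ p log₂ p ≈ 2.5700 bits.
Huffman merges: 27/500+57/1000→111/1000; 11/125+111/1000→199/1000; 29/250+163/1000→279/1000; 199/1000+51/200→227/500; 267/1000+279/1000→273/500; 227/500+273/500→1. L = 2589/1000 ≈ 2.5890.
Efficiency = H/L = 2.5700/2.5890 = 99.3%.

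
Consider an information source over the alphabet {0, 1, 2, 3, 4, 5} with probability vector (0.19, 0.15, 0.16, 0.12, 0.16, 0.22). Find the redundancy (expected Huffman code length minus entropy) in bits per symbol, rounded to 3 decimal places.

0.031 bits

Entropy H = −Σ p log₂ p ≈ 2.5594 bits.
Huffman merges: 3/25+3/20→27/100; 4/25+4/25→8/25; 19/100+11/50→41/100; 27/100+8/25→59/100; 41/100+59/100→1. L = 259/100 ≈ 2.5900.
L − H = 2.5900 − 2.5594 = 0.031 bits.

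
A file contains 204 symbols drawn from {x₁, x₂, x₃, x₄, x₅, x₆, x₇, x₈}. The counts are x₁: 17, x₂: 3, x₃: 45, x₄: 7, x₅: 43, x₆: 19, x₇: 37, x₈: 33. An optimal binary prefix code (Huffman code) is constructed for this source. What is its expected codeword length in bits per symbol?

Probabilities are the counts divided by 204.
Repeatedly combine the two least-probable nodes; the expected code length is the sum of the merged weights.
merge 1/68 + 7/204 → 5/102
merge 5/102 + 1/12 → 9/68
merge 19/204 + 9/68 → 23/102
merge 11/68 + 37/204 → 35/102
merge 43/204 + 15/68 → 22/51
merge 23/102 + 35/102 → 29/51
merge 22/51 + 29/51 → 1
L = 5/102 + 9/68 + 23/102 + 35/102 + 22/51 + 29/51 + 1 = 11/4 = 2.75 bits/symbol.

2.75 bits/symbol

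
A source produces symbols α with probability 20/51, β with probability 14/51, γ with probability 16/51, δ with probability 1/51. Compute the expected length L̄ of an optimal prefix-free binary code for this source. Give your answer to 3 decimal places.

Repeatedly combine the two least-probable nodes; the expected code length is the sum of the merged weights.
merge 1/51 + 14/51 → 5/17
merge 5/17 + 16/51 → 31/51
merge 20/51 + 31/51 → 1
L = 5/17 + 31/51 + 1 = 97/51 ≈ 1.902 bits/symbol.

1.902 bits/symbol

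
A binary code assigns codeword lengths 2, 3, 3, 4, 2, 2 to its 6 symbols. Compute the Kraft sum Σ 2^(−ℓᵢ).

1.0625

With common denominator 2^4 = 16: Σ 2^(−ℓᵢ) = 4/16 + 2/16 + 2/16 + 1/16 + 4/16 + 4/16 = 17/16 = 1.0625.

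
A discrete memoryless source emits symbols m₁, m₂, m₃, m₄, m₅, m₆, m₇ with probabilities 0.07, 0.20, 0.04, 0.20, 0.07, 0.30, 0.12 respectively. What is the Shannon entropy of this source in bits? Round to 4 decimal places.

2.5398 bits

H = −Σ pᵢ log₂ pᵢ.
−0.07·log₂(0.07) = 0.2686
−0.20·log₂(0.20) = 0.4644
−0.04·log₂(0.04) = 0.1858
−0.20·log₂(0.20) = 0.4644
−0.07·log₂(0.07) = 0.2686
−0.30·log₂(0.30) = 0.5211
−0.12·log₂(0.12) = 0.3671
Sum ≈ 2.5398 → 2.5398 bits.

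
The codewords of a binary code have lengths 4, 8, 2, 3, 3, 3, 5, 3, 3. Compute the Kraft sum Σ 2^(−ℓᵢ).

0.97265625

With common denominator 2^8 = 256: Σ 2^(−ℓᵢ) = 16/256 + 1/256 + 64/256 + 32/256 + 32/256 + 32/256 + 8/256 + 32/256 + 32/256 = 249/256 = 0.97265625.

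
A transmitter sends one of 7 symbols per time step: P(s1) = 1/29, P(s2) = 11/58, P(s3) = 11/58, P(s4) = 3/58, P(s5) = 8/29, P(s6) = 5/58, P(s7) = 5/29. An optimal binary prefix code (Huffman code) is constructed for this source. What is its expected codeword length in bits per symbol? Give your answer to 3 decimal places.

Repeatedly combine the two least-probable nodes; the expected code length is the sum of the merged weights.
merge 1/29 + 3/58 → 5/58
merge 5/58 + 5/58 → 5/29
merge 5/29 + 5/29 → 10/29
merge 11/58 + 11/58 → 11/29
merge 8/29 + 10/29 → 18/29
merge 11/29 + 18/29 → 1
L = 5/58 + 5/29 + 10/29 + 11/29 + 18/29 + 1 = 151/58 ≈ 2.603 bits/symbol.

2.603 bits/symbol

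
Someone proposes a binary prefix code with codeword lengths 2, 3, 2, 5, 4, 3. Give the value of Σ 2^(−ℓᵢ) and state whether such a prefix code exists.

With common denominator 2^5 = 32: Σ 2^(−ℓᵢ) = 8/32 + 4/32 + 8/32 + 1/32 + 2/32 + 4/32 = 27/32 = 0.84375.
Kraft's inequality requires Σ ≤ 1; here Σ = 0.84375 ≤ 1, so such a prefix code exists.

0.84375; yes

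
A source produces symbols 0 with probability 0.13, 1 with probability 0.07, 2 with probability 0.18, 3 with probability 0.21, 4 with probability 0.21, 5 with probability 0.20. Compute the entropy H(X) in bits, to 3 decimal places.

2.507 bits

H = −Σ pᵢ log₂ pᵢ.
−0.13·log₂(0.13) = 0.3826
−0.07·log₂(0.07) = 0.2686
−0.18·log₂(0.18) = 0.4453
−0.21·log₂(0.21) = 0.4728
−0.21·log₂(0.21) = 0.4728
−0.20·log₂(0.20) = 0.4644
Sum ≈ 2.5065 → 2.507 bits.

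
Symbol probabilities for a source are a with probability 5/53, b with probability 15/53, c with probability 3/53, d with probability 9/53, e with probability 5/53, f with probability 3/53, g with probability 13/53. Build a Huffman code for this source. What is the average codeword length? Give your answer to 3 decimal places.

2.585 bits/symbol

Repeatedly combine the two least-probable nodes; the expected code length is the sum of the merged weights.
merge 3/53 + 3/53 → 6/53
merge 5/53 + 5/53 → 10/53
merge 6/53 + 9/53 → 15/53
merge 10/53 + 13/53 → 23/53
merge 15/53 + 15/53 → 30/53
merge 23/53 + 30/53 → 1
L = 6/53 + 10/53 + 15/53 + 23/53 + 30/53 + 1 = 137/53 ≈ 2.585 bits/symbol.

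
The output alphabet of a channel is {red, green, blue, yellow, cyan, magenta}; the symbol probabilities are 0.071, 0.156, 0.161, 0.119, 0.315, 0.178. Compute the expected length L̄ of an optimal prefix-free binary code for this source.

2.507 bits/symbol

Repeatedly combine the two least-probable nodes; the expected code length is the sum of the merged weights.
merge 71/1000 + 119/1000 → 19/100
merge 39/250 + 161/1000 → 317/1000
merge 89/500 + 19/100 → 46/125
merge 63/200 + 317/1000 → 79/125
merge 46/125 + 79/125 → 1
L = 19/100 + 317/1000 + 46/125 + 79/125 + 1 = 2507/1000 = 2.507 bits/symbol.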